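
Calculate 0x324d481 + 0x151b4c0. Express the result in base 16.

0x4768941

Add column by column in base 16, right to left:
  1+0 = 1
  8+c = 4 carry 1
  4+4+1 = 9
  d+b = 8 carry 1
  4+1+1 = 6
  2+5 = 7
  3+1 = 4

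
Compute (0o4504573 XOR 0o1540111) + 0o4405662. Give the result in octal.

0o11452344

First 0o4504573 XOR 0o1540111 = 0o5044462.
Add column by column in base 8, right to left:
  2+2 = 4
  6+6 = 4 carry 1
  4+6+1 = 3 carry 1
  4+5+1 = 2 carry 1
  4+0+1 = 5
  0+4 = 4
  5+4 = 1 carry 1
  final carry 1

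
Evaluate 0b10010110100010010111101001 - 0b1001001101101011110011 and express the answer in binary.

0b10001101010100101011110110

Subtract column by column in base 2:
  1-1 → 0
  0-1 → 1 (borrow)
  0-0-1 → 1 (borrow)
  1-0-1 → 0
  0-1 → 1 (borrow)
  1-1-1 → 1 (borrow)
  1-1-1 → 1 (borrow)
  1-1-1 → 1 (borrow)
  1-0-1 → 0
  0-1 → 1 (borrow)
  1-0-1 → 0
  0-1 → 1 (borrow)
  0-1-1 → 0 (borrow)
  1-0-1 → 0
  0-1 → 1 (borrow)
  0-1-1 → 0 (borrow)
  0-0-1 → 1 (borrow)
  1-0-1 → 0
  0-1 → 1 (borrow)
  1-0-1 → 0
  1-0 → 1
  0-1 → 1 (borrow)
  1-0-1 → 0
  0-0 → 0
  0-0 → 0
  1-0 → 1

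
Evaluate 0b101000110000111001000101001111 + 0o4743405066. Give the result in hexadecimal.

0x50519b85

0b101000110000111001000101001111 = 0x28c3914f in hexadecimal.
0o4743405066 = 0x278e0a36 in hexadecimal.
Add column by column in base 16, right to left:
  f+6 = 5 carry 1
  4+3+1 = 8
  1+a = b
  9+0 = 9
  3+e = 1 carry 1
  c+8+1 = 5 carry 1
  8+7+1 = 0 carry 1
  2+2+1 = 5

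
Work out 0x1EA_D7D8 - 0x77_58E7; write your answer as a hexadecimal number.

Subtract column by column in base 16:
  8-7 → 1
  D-E → F (borrow)
  7-8-1 → E (borrow)
  D-5-1 → 7
  A-7 → 3
  E-7 → 7
  1-0 → 1

0x1737EF1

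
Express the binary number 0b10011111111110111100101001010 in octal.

0o2377674512

Group the bits in threes: 010 011 111 111 110 111 100 101 001 010 → 2377674512.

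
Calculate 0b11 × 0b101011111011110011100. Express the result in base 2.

Multiply each base-2 digit by 3, carrying:
  0×3 = 0 → write 0
  0×3 = 0 → write 0
  1×3 = 3 → write 1 carry 1
  1×3+1 = 4 → write 0 carry 2
  1×3+2 = 5 → write 1 carry 2
  0×3+2 = 2 → write 0 carry 1
  0×3+1 = 1 → write 1
  1×3 = 3 → write 1 carry 1
  1×3+1 = 4 → write 0 carry 2
  1×3+2 = 5 → write 1 carry 2
  1×3+2 = 5 → write 1 carry 2
  0×3+2 = 2 → write 0 carry 1
  1×3+1 = 4 → write 0 carry 2
  1×3+2 = 5 → write 1 carry 2
  1×3+2 = 5 → write 1 carry 2
  1×3+2 = 5 → write 1 carry 2
  1×3+2 = 5 → write 1 carry 2
  0×3+2 = 2 → write 0 carry 1
  1×3+1 = 4 → write 0 carry 2
  0×3+2 = 2 → write 0 carry 1
  1×3+1 = 4 → write 0 carry 2
  remaining carry: 10

0b10000011110011011010100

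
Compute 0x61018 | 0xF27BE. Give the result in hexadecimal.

0xF37BE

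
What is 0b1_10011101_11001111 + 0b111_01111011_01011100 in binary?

0b10010001100100101011

Add column by column in base 2, right to left:
  1+0 = 1
  1+0 = 1
  1+1 = 0 carry 1
  1+1+1 = 1 carry 1
  0+1+1 = 0 carry 1
  0+0+1 = 1
  1+1 = 0 carry 1
  1+0+1 = 0 carry 1
  1+1+1 = 1 carry 1
  0+1+1 = 0 carry 1
  1+0+1 = 0 carry 1
  1+1+1 = 1 carry 1
  1+1+1 = 1 carry 1
  0+1+1 = 0 carry 1
  0+1+1 = 0 carry 1
  1+0+1 = 0 carry 1
  1+1+1 = 1 carry 1
  0+1+1 = 0 carry 1
  0+1+1 = 0 carry 1
  final carry 1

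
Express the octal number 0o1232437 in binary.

0b1010011010100011111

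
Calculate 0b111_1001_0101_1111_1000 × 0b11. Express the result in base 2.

0b101101100000111101000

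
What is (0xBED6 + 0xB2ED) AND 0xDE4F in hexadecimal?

0x5043

Add column by column in base 16, right to left:
  6+D = 3 carry 1
  D+E+1 = C carry 1
  E+2+1 = 1 carry 1
  B+B+1 = 7 carry 1
  final carry 1
Sum = 0x171C3; now AND with 0xDE4F:
  1&0=0, 7&D=5, 1&E=0, C&4=4, 3&F=3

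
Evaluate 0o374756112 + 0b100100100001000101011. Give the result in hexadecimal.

0o374756112 = 0x3f3dc4a in hexadecimal.
0b100100100001000101011 = 0x12422b in hexadecimal.
Add column by column in base 16, right to left:
  a+b = 5 carry 1
  4+2+1 = 7
  c+2 = e
  d+4 = 1 carry 1
  3+2+1 = 6
  f+1 = 0 carry 1
  3+0+1 = 4

0x4061e75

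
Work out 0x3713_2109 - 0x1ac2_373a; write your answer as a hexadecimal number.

0x1c50e9cf

Subtract column by column in base 16:
  9-a → f (borrow)
  0-3-1 → c (borrow)
  1-7-1 → 9 (borrow)
  2-3-1 → e (borrow)
  3-2-1 → 0
  1-c → 5 (borrow)
  7-a-1 → c (borrow)
  3-1-1 → 1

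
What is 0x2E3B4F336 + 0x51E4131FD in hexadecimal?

Add column by column in base 16, right to left:
  6+D = 3 carry 1
  3+F+1 = 3 carry 1
  3+1+1 = 5
  F+3 = 2 carry 1
  4+1+1 = 6
  B+4 = F
  3+E = 1 carry 1
  E+1+1 = 0 carry 1
  2+5+1 = 8

0x801F62533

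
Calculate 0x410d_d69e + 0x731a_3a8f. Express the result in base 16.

Add column by column in base 16, right to left:
  e+f = d carry 1
  9+8+1 = 2 carry 1
  6+a+1 = 1 carry 1
  d+3+1 = 1 carry 1
  d+a+1 = 8 carry 1
  0+1+1 = 2
  1+3 = 4
  4+7 = b

0xb428112d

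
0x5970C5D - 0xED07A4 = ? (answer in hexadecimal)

0x4AA04B9

Subtract column by column in base 16:
  D-4 → 9
  5-A → B (borrow)
  C-7-1 → 4
  0-0 → 0
  7-D → A (borrow)
  9-E-1 → A (borrow)
  5-0-1 → 4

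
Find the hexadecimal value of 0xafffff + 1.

0xb00000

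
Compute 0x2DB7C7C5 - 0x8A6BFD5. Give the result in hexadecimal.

Subtract column by column in base 16:
  5-5 → 0
  C-D → F (borrow)
  7-F-1 → 7 (borrow)
  C-B-1 → 0
  7-6 → 1
  B-A → 1
  D-8 → 5
  2-0 → 2

0x251107F0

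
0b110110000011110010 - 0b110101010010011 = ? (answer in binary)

0b101111011001011111

Subtract column by column in base 2:
  0-1 → 1 (borrow)
  1-1-1 → 1 (borrow)
  0-0-1 → 1 (borrow)
  0-0-1 → 1 (borrow)
  1-1-1 → 1 (borrow)
  1-0-1 → 0
  1-0 → 1
  1-1 → 0
  0-0 → 0
  0-1 → 1 (borrow)
  0-0-1 → 1 (borrow)
  0-1-1 → 0 (borrow)
  0-0-1 → 1 (borrow)
  1-1-1 → 1 (borrow)
  1-1-1 → 1 (borrow)
  0-0-1 → 1 (borrow)
  1-0-1 → 0
  1-0 → 1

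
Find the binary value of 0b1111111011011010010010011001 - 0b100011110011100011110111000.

Subtract column by column in base 2:
  1-0 → 1
  0-0 → 0
  0-0 → 0
  1-1 → 0
  1-1 → 0
  0-1 → 1 (borrow)
  0-0-1 → 1 (borrow)
  1-1-1 → 1 (borrow)
  0-1-1 → 0 (borrow)
  0-1-1 → 0 (borrow)
  1-1-1 → 1 (borrow)
  0-0-1 → 1 (borrow)
  0-0-1 → 1 (borrow)
  1-0-1 → 0
  0-1 → 1 (borrow)
  1-1-1 → 1 (borrow)
  1-1-1 → 1 (borrow)
  0-0-1 → 1 (borrow)
  1-0-1 → 0
  1-1 → 0
  0-1 → 1 (borrow)
  1-1-1 → 1 (borrow)
  1-1-1 → 1 (borrow)
  1-0-1 → 0
  1-0 → 1
  1-0 → 1
  1-1 → 0
  1-0 → 1

0b1011011100111101110011100001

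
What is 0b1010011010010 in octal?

0o12322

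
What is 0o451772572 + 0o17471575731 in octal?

0o20143570523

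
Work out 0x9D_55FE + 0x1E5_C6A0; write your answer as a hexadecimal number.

0x2831C9E

Add column by column in base 16, right to left:
  E+0 = E
  F+A = 9 carry 1
  5+6+1 = C
  5+C = 1 carry 1
  D+5+1 = 3 carry 1
  9+E+1 = 8 carry 1
  0+1+1 = 2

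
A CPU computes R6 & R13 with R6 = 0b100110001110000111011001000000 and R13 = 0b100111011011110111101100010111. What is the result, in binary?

0b100110001010000111001000000000

AND bit by bit (1 only where both bits are 1):
  100110001110000111011001000000
& 100111011011110111101100010111
= 100110001010000111001000000000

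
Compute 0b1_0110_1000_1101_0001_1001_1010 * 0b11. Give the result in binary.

Multiply each base-2 digit by 3, carrying:
  0×3 = 0 → write 0
  1×3 = 3 → write 1 carry 1
  0×3+1 = 1 → write 1
  1×3 = 3 → write 1 carry 1
  1×3+1 = 4 → write 0 carry 2
  0×3+2 = 2 → write 0 carry 1
  0×3+1 = 1 → write 1
  1×3 = 3 → write 1 carry 1
  1×3+1 = 4 → write 0 carry 2
  0×3+2 = 2 → write 0 carry 1
  0×3+1 = 1 → write 1
  0×3 = 0 → write 0
  1×3 = 3 → write 1 carry 1
  0×3+1 = 1 → write 1
  1×3 = 3 → write 1 carry 1
  1×3+1 = 4 → write 0 carry 2
  0×3+2 = 2 → write 0 carry 1
  0×3+1 = 1 → write 1
  0×3 = 0 → write 0
  1×3 = 3 → write 1 carry 1
  0×3+1 = 1 → write 1
  1×3 = 3 → write 1 carry 1
  1×3+1 = 4 → write 0 carry 2
  0×3+2 = 2 → write 0 carry 1
  1×3+1 = 4 → write 0 carry 2
  remaining carry: 10

0b100001110100111010011001110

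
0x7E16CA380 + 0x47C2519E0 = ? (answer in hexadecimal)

Add column by column in base 16, right to left:
  0+0 = 0
  8+E = 6 carry 1
  3+9+1 = D
  A+1 = B
  C+5 = 1 carry 1
  6+2+1 = 9
  1+C = D
  E+7 = 5 carry 1
  7+4+1 = C

0xC5D91BD60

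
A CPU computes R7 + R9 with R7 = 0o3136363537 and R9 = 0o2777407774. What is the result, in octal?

0o6135773533

Add column by column in base 8, right to left:
  7+4 = 3 carry 1
  3+7+1 = 3 carry 1
  5+7+1 = 5 carry 1
  3+7+1 = 3 carry 1
  6+0+1 = 7
  3+4 = 7
  6+7 = 5 carry 1
  3+7+1 = 3 carry 1
  1+7+1 = 1 carry 1
  3+2+1 = 6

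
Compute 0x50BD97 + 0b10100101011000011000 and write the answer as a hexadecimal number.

0x5B13AF

0b10100101011000011000 = 0xA5618 in hexadecimal.
Add column by column in base 16, right to left:
  7+8 = F
  9+1 = A
  D+6 = 3 carry 1
  B+5+1 = 1 carry 1
  0+A+1 = B
  5+0 = 5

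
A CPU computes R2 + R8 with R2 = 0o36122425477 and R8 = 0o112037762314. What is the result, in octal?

0o150162410013

Add column by column in base 8, right to left:
  7+4 = 3 carry 1
  7+1+1 = 1 carry 1
  4+3+1 = 0 carry 1
  5+2+1 = 0 carry 1
  2+6+1 = 1 carry 1
  4+7+1 = 4 carry 1
  2+7+1 = 2 carry 1
  2+3+1 = 6
  1+0 = 1
  6+2 = 0 carry 1
  3+1+1 = 5
  0+1 = 1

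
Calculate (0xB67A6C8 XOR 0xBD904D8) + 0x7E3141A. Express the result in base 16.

0x8A1B62A

First 0xB67A6C8 XOR 0xBD904D8 = 0x0BEA210.
Add column by column in base 16, right to left:
  0+A = A
  1+1 = 2
  2+4 = 6
  A+1 = B
  E+3 = 1 carry 1
  B+E+1 = A carry 1
  0+7+1 = 8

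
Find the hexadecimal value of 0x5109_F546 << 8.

0x5109F54600

Shifting left by 8 bits = 2 hex digits: append 2 zeros.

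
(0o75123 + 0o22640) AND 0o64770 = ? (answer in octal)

Add column by column in base 8, right to left:
  3+0 = 3
  2+4 = 6
  1+6 = 7
  5+2 = 7
  7+2 = 1 carry 1
  final carry 1
Sum = 0o117763; now AND with 0o64770:
  1&0=0, 1&6=0, 7&4=4, 7&7=7, 6&7=6, 3&0=0

0o4760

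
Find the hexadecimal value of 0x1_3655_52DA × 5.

0x60FAA9E42

Multiply each base-16 digit by 5, carrying:
  A×5 = 50 → write 2 carry 3
  D×5+3 = 68 → write 4 carry 4
  2×5+4 = 14 → write E
  5×5 = 25 → write 9 carry 1
  5×5+1 = 26 → write A carry 1
  5×5+1 = 26 → write A carry 1
  6×5+1 = 31 → write F carry 1
  3×5+1 = 16 → write 0 carry 1
  1×5+1 = 6 → write 6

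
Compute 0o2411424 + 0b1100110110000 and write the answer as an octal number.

0b1100110110000 = 0o14660 in octal.
Add column by column in base 8, right to left:
  4+0 = 4
  2+6 = 0 carry 1
  4+6+1 = 3 carry 1
  1+4+1 = 6
  1+1 = 2
  4+0 = 4
  2+0 = 2

0o2426304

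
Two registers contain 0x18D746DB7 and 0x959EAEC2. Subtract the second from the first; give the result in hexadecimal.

0xF7D5BEF5

Subtract column by column in base 16:
  7-2 → 5
  B-C → F (borrow)
  D-E-1 → E (borrow)
  6-A-1 → B (borrow)
  4-E-1 → 5 (borrow)
  7-9-1 → D (borrow)
  D-5-1 → 7
  8-9 → F (borrow)
  1-0-1 → 0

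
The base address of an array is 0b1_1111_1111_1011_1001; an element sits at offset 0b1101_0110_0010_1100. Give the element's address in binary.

Add column by column in base 2, right to left:
  1+0 = 1
  0+0 = 0
  0+1 = 1
  1+1 = 0 carry 1
  1+0+1 = 0 carry 1
  1+1+1 = 1 carry 1
  0+0+1 = 1
  1+0 = 1
  1+0 = 1
  1+1 = 0 carry 1
  1+1+1 = 1 carry 1
  1+0+1 = 0 carry 1
  1+1+1 = 1 carry 1
  1+0+1 = 0 carry 1
  1+1+1 = 1 carry 1
  1+1+1 = 1 carry 1
  1+0+1 = 0 carry 1
  final carry 1

0b101101010111100101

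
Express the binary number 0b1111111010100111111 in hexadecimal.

0x7F53F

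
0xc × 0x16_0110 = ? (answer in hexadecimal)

Multiply each base-16 digit by 12, carrying:
  0×12 = 0 → write 0
  1×12 = 12 → write c
  1×12 = 12 → write c
  0×12 = 0 → write 0
  6×12 = 72 → write 8 carry 4
  1×12+4 = 16 → write 0 carry 1
  remaining carry: 1

0x1080cc0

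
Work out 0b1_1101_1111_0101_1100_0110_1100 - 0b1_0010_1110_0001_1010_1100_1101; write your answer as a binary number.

Subtract column by column in base 2:
  0-1 → 1 (borrow)
  0-0-1 → 1 (borrow)
  1-1-1 → 1 (borrow)
  1-1-1 → 1 (borrow)
  0-0-1 → 1 (borrow)
  1-0-1 → 0
  1-1 → 0
  0-1 → 1 (borrow)
  0-0-1 → 1 (borrow)
  0-1-1 → 0 (borrow)
  1-0-1 → 0
  1-1 → 0
  1-1 → 0
  0-0 → 0
  1-0 → 1
  0-0 → 0
  1-0 → 1
  1-1 → 0
  1-1 → 0
  1-1 → 0
  1-0 → 1
  0-1 → 1 (borrow)
  1-0-1 → 0
  1-0 → 1
  1-1 → 0

0b101100010100000110011111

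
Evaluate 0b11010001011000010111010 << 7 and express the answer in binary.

0b110100010110000101110100000000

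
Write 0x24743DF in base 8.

0o221641737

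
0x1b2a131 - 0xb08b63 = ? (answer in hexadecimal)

0x10215ce

Subtract column by column in base 16:
  1-3 → e (borrow)
  3-6-1 → c (borrow)
  1-b-1 → 5 (borrow)
  a-8-1 → 1
  2-0 → 2
  b-b → 0
  1-0 → 1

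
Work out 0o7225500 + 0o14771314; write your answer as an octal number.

0o24217014

Add column by column in base 8, right to left:
  0+4 = 4
  0+1 = 1
  5+3 = 0 carry 1
  5+1+1 = 7
  2+7 = 1 carry 1
  2+7+1 = 2 carry 1
  7+4+1 = 4 carry 1
  0+1+1 = 2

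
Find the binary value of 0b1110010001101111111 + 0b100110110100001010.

0b10011001000010001001

Add column by column in base 2, right to left:
  1+0 = 1
  1+1 = 0 carry 1
  1+0+1 = 0 carry 1
  1+1+1 = 1 carry 1
  1+0+1 = 0 carry 1
  1+0+1 = 0 carry 1
  1+0+1 = 0 carry 1
  0+0+1 = 1
  1+1 = 0 carry 1
  1+0+1 = 0 carry 1
  0+1+1 = 0 carry 1
  0+1+1 = 0 carry 1
  0+0+1 = 1
  1+1 = 0 carry 1
  0+1+1 = 0 carry 1
  0+0+1 = 1
  1+0 = 1
  1+1 = 0 carry 1
  1+0+1 = 0 carry 1
  final carry 1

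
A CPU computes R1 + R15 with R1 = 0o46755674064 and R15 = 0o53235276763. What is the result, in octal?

0o122213173047

Add column by column in base 8, right to left:
  4+3 = 7
  6+6 = 4 carry 1
  0+7+1 = 0 carry 1
  4+6+1 = 3 carry 1
  7+7+1 = 7 carry 1
  6+2+1 = 1 carry 1
  5+5+1 = 3 carry 1
  5+3+1 = 1 carry 1
  7+2+1 = 2 carry 1
  6+3+1 = 2 carry 1
  4+5+1 = 2 carry 1
  final carry 1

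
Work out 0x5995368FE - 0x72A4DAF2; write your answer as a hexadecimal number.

Subtract column by column in base 16:
  E-2 → C
  F-F → 0
  8-A → E (borrow)
  6-D-1 → 8 (borrow)
  3-4-1 → E (borrow)
  5-A-1 → A (borrow)
  9-2-1 → 6
  9-7 → 2
  5-0 → 5

0x526AE8E0C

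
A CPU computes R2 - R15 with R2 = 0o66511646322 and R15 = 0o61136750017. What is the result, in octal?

0o5352676303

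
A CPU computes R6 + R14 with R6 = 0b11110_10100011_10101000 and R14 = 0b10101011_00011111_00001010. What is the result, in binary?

0b110010011100001010110010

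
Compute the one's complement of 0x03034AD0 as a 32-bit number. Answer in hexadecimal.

Each hex digit d becomes F−d:
  0→F, 3→C, 0→F, 3→C, 4→B, A→5, D→2, 0→F

0xFCFCB52F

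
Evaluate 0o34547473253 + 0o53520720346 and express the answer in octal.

0o110270413621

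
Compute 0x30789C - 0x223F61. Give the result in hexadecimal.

0xE393B

Subtract column by column in base 16:
  C-1 → B
  9-6 → 3
  8-F → 9 (borrow)
  7-3-1 → 3
  0-2 → E (borrow)
  3-2-1 → 0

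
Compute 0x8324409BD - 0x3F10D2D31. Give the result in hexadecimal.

Subtract column by column in base 16:
  D-1 → C
  B-3 → 8
  9-D → C (borrow)
  0-2-1 → D (borrow)
  4-D-1 → 6 (borrow)
  4-0-1 → 3
  2-1 → 1
  3-F → 4 (borrow)
  8-3-1 → 4

0x44136DC8C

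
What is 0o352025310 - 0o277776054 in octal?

Subtract column by column in base 8:
  0-4 → 4 (borrow)
  1-5-1 → 3 (borrow)
  3-0-1 → 2
  5-6 → 7 (borrow)
  2-7-1 → 2 (borrow)
  0-7-1 → 0 (borrow)
  2-7-1 → 2 (borrow)
  5-7-1 → 5 (borrow)
  3-2-1 → 0

0o52027234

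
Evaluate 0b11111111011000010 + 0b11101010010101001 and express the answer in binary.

0b111101001101101011

Add column by column in base 2, right to left:
  0+1 = 1
  1+0 = 1
  0+0 = 0
  0+1 = 1
  0+0 = 0
  0+1 = 1
  1+0 = 1
  1+1 = 0 carry 1
  0+0+1 = 1
  1+0 = 1
  1+1 = 0 carry 1
  1+0+1 = 0 carry 1
  1+1+1 = 1 carry 1
  1+0+1 = 0 carry 1
  1+1+1 = 1 carry 1
  1+1+1 = 1 carry 1
  1+1+1 = 1 carry 1
  final carry 1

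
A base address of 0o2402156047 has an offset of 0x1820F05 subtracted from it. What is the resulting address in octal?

0x1820F05 = 0o140407405 in octal.
Subtract column by column in base 8:
  7-5 → 2
  4-0 → 4
  0-4 → 4 (borrow)
  6-7-1 → 6 (borrow)
  5-0-1 → 4
  1-4 → 5 (borrow)
  2-0-1 → 1
  0-4 → 4 (borrow)
  4-1-1 → 2
  2-0 → 2

0o2241546442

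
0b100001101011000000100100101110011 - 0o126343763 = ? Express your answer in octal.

0o41401500600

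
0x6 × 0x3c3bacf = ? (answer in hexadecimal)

0x169660da

Multiply each base-16 digit by 6, carrying:
  f×6 = 90 → write a carry 5
  c×6+5 = 77 → write d carry 4
  a×6+4 = 64 → write 0 carry 4
  b×6+4 = 70 → write 6 carry 4
  3×6+4 = 22 → write 6 carry 1
  c×6+1 = 73 → write 9 carry 4
  3×6+4 = 22 → write 6 carry 1
  remaining carry: 1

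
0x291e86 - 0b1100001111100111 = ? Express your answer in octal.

0x291e86 = 0o12217206 in octal.
0b1100001111100111 = 0o141747 in octal.
Subtract column by column in base 8:
  6-7 → 7 (borrow)
  0-4-1 → 3 (borrow)
  2-7-1 → 2 (borrow)
  7-1-1 → 5
  1-4 → 5 (borrow)
  2-1-1 → 0
  2-0 → 2
  1-0 → 1

0o12055237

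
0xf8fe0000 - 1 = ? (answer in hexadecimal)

0xf8fdffff

The trailing 4 digits are 0, so subtracting 1 borrows through: they become F and the next digit up decrements.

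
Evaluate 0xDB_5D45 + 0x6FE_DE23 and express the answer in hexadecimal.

0x7DA3B68

Add column by column in base 16, right to left:
  5+3 = 8
  4+2 = 6
  D+E = B carry 1
  5+D+1 = 3 carry 1
  B+E+1 = A carry 1
  D+F+1 = D carry 1
  0+6+1 = 7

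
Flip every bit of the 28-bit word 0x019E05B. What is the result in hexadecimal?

0xFE61FA4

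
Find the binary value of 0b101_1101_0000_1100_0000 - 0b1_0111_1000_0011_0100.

Subtract column by column in base 2:
  0-0 → 0
  0-0 → 0
  0-1 → 1 (borrow)
  0-0-1 → 1 (borrow)
  0-1-1 → 0 (borrow)
  0-1-1 → 0 (borrow)
  1-0-1 → 0
  1-0 → 1
  0-0 → 0
  0-0 → 0
  0-0 → 0
  0-1 → 1 (borrow)
  1-1-1 → 1 (borrow)
  0-1-1 → 0 (borrow)
  1-1-1 → 1 (borrow)
  1-0-1 → 0
  1-1 → 0
  0-0 → 0
  1-0 → 1

0b1000101100010001100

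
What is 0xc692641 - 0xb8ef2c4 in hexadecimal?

0xda337d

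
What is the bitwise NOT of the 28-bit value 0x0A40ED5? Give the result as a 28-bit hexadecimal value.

0xF5BF12A

Each hex digit d becomes F−d:
  0→F, A→5, 4→B, 0→F, E→1, D→2, 5→A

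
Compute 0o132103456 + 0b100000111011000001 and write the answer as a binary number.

0b1011010101001010111101111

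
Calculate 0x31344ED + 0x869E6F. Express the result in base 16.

0x399E35C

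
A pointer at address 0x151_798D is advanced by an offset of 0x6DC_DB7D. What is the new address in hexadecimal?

Add column by column in base 16, right to left:
  D+D = A carry 1
  8+7+1 = 0 carry 1
  9+B+1 = 5 carry 1
  7+D+1 = 5 carry 1
  1+C+1 = E
  5+D = 2 carry 1
  1+6+1 = 8

0x82E550A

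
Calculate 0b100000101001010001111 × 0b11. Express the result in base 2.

0b1100001111011110101101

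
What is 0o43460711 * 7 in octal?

0o371126177

Multiply each base-8 digit by 7, carrying:
  1×7 = 7 → write 7
  1×7 = 7 → write 7
  7×7 = 49 → write 1 carry 6
  0×7+6 = 6 → write 6
  6×7 = 42 → write 2 carry 5
  4×7+5 = 33 → write 1 carry 4
  3×7+4 = 25 → write 1 carry 3
  4×7+3 = 31 → write 7 carry 3
  remaining carry: 3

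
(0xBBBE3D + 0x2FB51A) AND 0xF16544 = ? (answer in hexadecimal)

0xE16144

Add column by column in base 16, right to left:
  D+A = 7 carry 1
  3+1+1 = 5
  E+5 = 3 carry 1
  B+B+1 = 7 carry 1
  B+F+1 = B carry 1
  B+2+1 = E
Sum = 0xEB7357; now AND with 0xF16544:
  E&F=E, B&1=1, 7&6=6, 3&5=1, 5&4=4, 7&4=4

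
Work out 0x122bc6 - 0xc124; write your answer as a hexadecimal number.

Subtract column by column in base 16:
  6-4 → 2
  c-2 → a
  b-1 → a
  2-c → 6 (borrow)
  2-0-1 → 1
  1-0 → 1

0x116aa2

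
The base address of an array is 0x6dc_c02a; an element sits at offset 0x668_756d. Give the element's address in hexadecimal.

0xd453597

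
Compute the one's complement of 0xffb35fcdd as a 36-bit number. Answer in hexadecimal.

Each hex digit d becomes f−d:
  f→0, f→0, b→4, 3→c, 5→a, f→0, c→3, d→2, d→2

0x004ca0322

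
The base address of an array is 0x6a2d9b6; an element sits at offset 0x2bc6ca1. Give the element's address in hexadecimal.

0x95f4657

Add column by column in base 16, right to left:
  6+1 = 7
  b+a = 5 carry 1
  9+c+1 = 6 carry 1
  d+6+1 = 4 carry 1
  2+c+1 = f
  a+b = 5 carry 1
  6+2+1 = 9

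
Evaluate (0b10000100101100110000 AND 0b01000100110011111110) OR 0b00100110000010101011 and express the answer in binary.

0b100110100010111011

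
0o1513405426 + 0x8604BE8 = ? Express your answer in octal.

0x8604BE8 = 0o1030045750 in octal.
Add column by column in base 8, right to left:
  6+0 = 6
  2+5 = 7
  4+7 = 3 carry 1
  5+5+1 = 3 carry 1
  0+4+1 = 5
  4+0 = 4
  3+0 = 3
  1+3 = 4
  5+0 = 5
  1+1 = 2

0o2543453376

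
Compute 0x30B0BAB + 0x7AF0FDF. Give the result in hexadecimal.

0xABA1B8A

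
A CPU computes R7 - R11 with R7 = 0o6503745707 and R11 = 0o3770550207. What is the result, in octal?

Subtract column by column in base 8:
  7-7 → 0
  0-0 → 0
  7-2 → 5
  5-0 → 5
  4-5 → 7 (borrow)
  7-5-1 → 1
  3-0 → 3
  0-7 → 1 (borrow)
  5-7-1 → 5 (borrow)
  6-3-1 → 2

0o2513175500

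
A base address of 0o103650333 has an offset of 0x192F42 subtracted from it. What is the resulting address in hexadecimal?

0xF62199

0o103650333 = 0x10F50DB in hexadecimal.
Subtract column by column in base 16:
  B-2 → 9
  D-4 → 9
  0-F → 1 (borrow)
  5-2-1 → 2
  F-9 → 6
  0-1 → F (borrow)
  1-0-1 → 0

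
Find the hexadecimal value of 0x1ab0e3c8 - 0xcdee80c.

Subtract column by column in base 16:
  8-c → c (borrow)
  c-0-1 → b
  3-8 → b (borrow)
  e-e-1 → f (borrow)
  0-e-1 → 1 (borrow)
  b-d-1 → d (borrow)
  a-c-1 → d (borrow)
  1-0-1 → 0

0xdd1fbbc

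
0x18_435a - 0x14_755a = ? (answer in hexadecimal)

0x3ce00

Subtract column by column in base 16:
  a-a → 0
  5-5 → 0
  3-5 → e (borrow)
  4-7-1 → c (borrow)
  8-4-1 → 3
  1-1 → 0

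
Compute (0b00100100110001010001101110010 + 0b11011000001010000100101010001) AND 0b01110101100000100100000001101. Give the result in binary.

0b1110100100000000100000000001

Add column by column in base 2, right to left:
  0+1 = 1
  1+0 = 1
  0+0 = 0
  0+0 = 0
  1+1 = 0 carry 1
  1+0+1 = 0 carry 1
  1+1+1 = 1 carry 1
  0+0+1 = 1
  1+1 = 0 carry 1
  1+0+1 = 0 carry 1
  0+0+1 = 1
  0+1 = 1
  0+0 = 0
  1+0 = 1
  0+0 = 0
  1+0 = 1
  0+1 = 1
  0+0 = 0
  0+1 = 1
  1+0 = 1
  1+0 = 1
  0+0 = 0
  0+0 = 0
  1+0 = 1
  0+1 = 1
  0+1 = 1
  1+0 = 1
  0+1 = 1
  0+1 = 1
Sum = 0b11111100111011010110011000011; now AND with 0b01110101100000100100000001101:
  11111100111011010110011000011
& 01110101100000100100000001101
= 01110100100000000100000000001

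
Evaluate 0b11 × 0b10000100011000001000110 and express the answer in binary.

Multiply each base-2 digit by 3, carrying:
  0×3 = 0 → write 0
  1×3 = 3 → write 1 carry 1
  1×3+1 = 4 → write 0 carry 2
  0×3+2 = 2 → write 0 carry 1
  0×3+1 = 1 → write 1
  0×3 = 0 → write 0
  1×3 = 3 → write 1 carry 1
  0×3+1 = 1 → write 1
  0×3 = 0 → write 0
  0×3 = 0 → write 0
  0×3 = 0 → write 0
  0×3 = 0 → write 0
  1×3 = 3 → write 1 carry 1
  1×3+1 = 4 → write 0 carry 2
  0×3+2 = 2 → write 0 carry 1
  0×3+1 = 1 → write 1
  0×3 = 0 → write 0
  1×3 = 3 → write 1 carry 1
  0×3+1 = 1 → write 1
  0×3 = 0 → write 0
  0×3 = 0 → write 0
  0×3 = 0 → write 0
  1×3 = 3 → write 1 carry 1
  remaining carry: 1

0b110001101001000011010010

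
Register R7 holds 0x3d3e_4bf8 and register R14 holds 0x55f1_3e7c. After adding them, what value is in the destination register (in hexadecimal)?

Add column by column in base 16, right to left:
  8+c = 4 carry 1
  f+7+1 = 7 carry 1
  b+e+1 = a carry 1
  4+3+1 = 8
  e+1 = f
  3+f = 2 carry 1
  d+5+1 = 3 carry 1
  3+5+1 = 9

0x932f8a74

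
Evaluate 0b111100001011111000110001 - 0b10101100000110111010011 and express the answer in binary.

0b100110101011000001011110

Subtract column by column in base 2:
  1-1 → 0
  0-1 → 1 (borrow)
  0-0-1 → 1 (borrow)
  0-0-1 → 1 (borrow)
  1-1-1 → 1 (borrow)
  1-0-1 → 0
  0-1 → 1 (borrow)
  0-1-1 → 0 (borrow)
  0-1-1 → 0 (borrow)
  1-0-1 → 0
  1-1 → 0
  1-1 → 0
  1-0 → 1
  1-0 → 1
  0-0 → 0
  1-0 → 1
  0-0 → 0
  0-1 → 1 (borrow)
  0-1-1 → 0 (borrow)
  0-0-1 → 1 (borrow)
  1-1-1 → 1 (borrow)
  1-0-1 → 0
  1-1 → 0
  1-0 → 1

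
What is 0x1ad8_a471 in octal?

0o3266122161

Expand each hex digit to 4 bits: 1=0001 a=1010 d=1101 8=1000 a=1010 4=0100 7=0111 1=0001.
Group the bits in threes: 011 010 110 110 001 010 010 001 110 001 → 3266122161.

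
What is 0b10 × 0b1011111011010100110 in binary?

0b10111110110101001100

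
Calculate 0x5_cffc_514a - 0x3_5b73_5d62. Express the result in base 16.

0x27488f3e8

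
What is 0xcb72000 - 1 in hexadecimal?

0xcb71fff

The trailing 3 digits are 0, so subtracting 1 borrows through: they become F and the next digit up decrements.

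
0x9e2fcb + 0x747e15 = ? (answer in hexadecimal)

0x112ade0

Add column by column in base 16, right to left:
  b+5 = 0 carry 1
  c+1+1 = e
  f+e = d carry 1
  2+7+1 = a
  e+4 = 2 carry 1
  9+7+1 = 1 carry 1
  final carry 1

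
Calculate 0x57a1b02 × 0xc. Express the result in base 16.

Multiply each base-16 digit by 12, carrying:
  2×12 = 24 → write 8 carry 1
  0×12+1 = 1 → write 1
  b×12 = 132 → write 4 carry 8
  1×12+8 = 20 → write 4 carry 1
  a×12+1 = 121 → write 9 carry 7
  7×12+7 = 91 → write b carry 5
  5×12+5 = 65 → write 1 carry 4
  remaining carry: 4

0x41b94418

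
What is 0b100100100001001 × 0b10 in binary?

Multiply each base-2 digit by 2, carrying:
  1×2 = 2 → write 0 carry 1
  0×2+1 = 1 → write 1
  0×2 = 0 → write 0
  1×2 = 2 → write 0 carry 1
  0×2+1 = 1 → write 1
  0×2 = 0 → write 0
  0×2 = 0 → write 0
  0×2 = 0 → write 0
  1×2 = 2 → write 0 carry 1
  0×2+1 = 1 → write 1
  0×2 = 0 → write 0
  1×2 = 2 → write 0 carry 1
  0×2+1 = 1 → write 1
  0×2 = 0 → write 0
  1×2 = 2 → write 0 carry 1
  remaining carry: 1

0b1001001000010010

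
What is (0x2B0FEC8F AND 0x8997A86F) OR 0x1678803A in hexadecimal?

0x1F7FA83F

0x2B0FEC8F AND 0x8997A86F = 0x0907A80F.
Then OR with 0x1678803A.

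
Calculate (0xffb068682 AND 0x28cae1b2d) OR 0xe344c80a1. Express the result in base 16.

0xebc4e82a1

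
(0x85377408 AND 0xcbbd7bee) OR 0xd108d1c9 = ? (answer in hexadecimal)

0x85377408 AND 0xcbbd7bee = 0x81357008.
Then OR with 0xd108d1c9.

0xd13df1c9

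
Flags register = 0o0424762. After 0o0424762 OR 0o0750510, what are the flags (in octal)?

0o0774772

OR each oct digit independently (no carries):
  0|0=0, 4|7=7, 2|5=7, 4|0=4, 7|5=7, 6|1=7, 2|0=2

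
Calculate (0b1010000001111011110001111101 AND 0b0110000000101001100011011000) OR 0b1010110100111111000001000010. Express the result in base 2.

0b1010110100111111100001011010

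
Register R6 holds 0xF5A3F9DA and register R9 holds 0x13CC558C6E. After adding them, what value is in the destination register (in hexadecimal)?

0x14C1F98648

Add column by column in base 16, right to left:
  A+E = 8 carry 1
  D+6+1 = 4 carry 1
  9+C+1 = 6 carry 1
  F+8+1 = 8 carry 1
  3+5+1 = 9
  A+5 = F
  5+C = 1 carry 1
  F+C+1 = C carry 1
  0+3+1 = 4
  0+1 = 1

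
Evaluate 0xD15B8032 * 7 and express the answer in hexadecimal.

Multiply each base-16 digit by 7, carrying:
  2×7 = 14 → write E
  3×7 = 21 → write 5 carry 1
  0×7+1 = 1 → write 1
  8×7 = 56 → write 8 carry 3
  B×7+3 = 80 → write 0 carry 5
  5×7+5 = 40 → write 8 carry 2
  1×7+2 = 9 → write 9
  D×7 = 91 → write B carry 5
  remaining carry: 5

0x5B980815E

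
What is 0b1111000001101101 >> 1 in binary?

0b111100000110110

Right shift by 1: drop the 1 least-significant bit.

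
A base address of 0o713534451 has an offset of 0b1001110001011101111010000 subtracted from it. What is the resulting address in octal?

0o575376531

0b1001110001011101111010000 = 0o116135720 in octal.
Subtract column by column in base 8:
  1-0 → 1
  5-2 → 3
  4-7 → 5 (borrow)
  4-5-1 → 6 (borrow)
  3-3-1 → 7 (borrow)
  5-1-1 → 3
  3-6 → 5 (borrow)
  1-1-1 → 7 (borrow)
  7-1-1 → 5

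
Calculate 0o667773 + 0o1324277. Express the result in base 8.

Add column by column in base 8, right to left:
  3+7 = 2 carry 1
  7+7+1 = 7 carry 1
  7+2+1 = 2 carry 1
  7+4+1 = 4 carry 1
  6+2+1 = 1 carry 1
  6+3+1 = 2 carry 1
  0+1+1 = 2

0o2214272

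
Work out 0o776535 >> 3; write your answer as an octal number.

0o77653

Shifting right by 3 bits = 1 oct digit: drop the last 1.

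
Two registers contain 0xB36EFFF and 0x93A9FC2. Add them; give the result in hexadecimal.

0x14718FC1

Add column by column in base 16, right to left:
  F+2 = 1 carry 1
  F+C+1 = C carry 1
  F+F+1 = F carry 1
  E+9+1 = 8 carry 1
  6+A+1 = 1 carry 1
  3+3+1 = 7
  B+9 = 4 carry 1
  final carry 1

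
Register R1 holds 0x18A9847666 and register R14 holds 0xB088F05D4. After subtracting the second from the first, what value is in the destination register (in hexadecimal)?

0xDA0F57092

Subtract column by column in base 16:
  6-4 → 2
  6-D → 9 (borrow)
  6-5-1 → 0
  7-0 → 7
  4-F → 5 (borrow)
  8-8-1 → F (borrow)
  9-8-1 → 0
  A-0 → A
  8-B → D (borrow)
  1-0-1 → 0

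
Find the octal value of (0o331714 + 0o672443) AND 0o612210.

0o200210

Add column by column in base 8, right to left:
  4+3 = 7
  1+4 = 5
  7+4 = 3 carry 1
  1+2+1 = 4
  3+7 = 2 carry 1
  3+6+1 = 2 carry 1
  final carry 1
Sum = 0o1224357; now AND with 0o612210:
  1&0=0, 2&6=2, 2&1=0, 4&2=0, 3&2=2, 5&1=1, 7&0=0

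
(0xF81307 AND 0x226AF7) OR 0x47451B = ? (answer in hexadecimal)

0x67471F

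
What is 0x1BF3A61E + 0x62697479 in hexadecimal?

0x7E5D1A97

Add column by column in base 16, right to left:
  E+9 = 7 carry 1
  1+7+1 = 9
  6+4 = A
  A+7 = 1 carry 1
  3+9+1 = D
  F+6 = 5 carry 1
  B+2+1 = E
  1+6 = 7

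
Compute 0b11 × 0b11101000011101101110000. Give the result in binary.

Multiply each base-2 digit by 3, carrying:
  0×3 = 0 → write 0
  0×3 = 0 → write 0
  0×3 = 0 → write 0
  0×3 = 0 → write 0
  1×3 = 3 → write 1 carry 1
  1×3+1 = 4 → write 0 carry 2
  1×3+2 = 5 → write 1 carry 2
  0×3+2 = 2 → write 0 carry 1
  1×3+1 = 4 → write 0 carry 2
  1×3+2 = 5 → write 1 carry 2
  0×3+2 = 2 → write 0 carry 1
  1×3+1 = 4 → write 0 carry 2
  1×3+2 = 5 → write 1 carry 2
  1×3+2 = 5 → write 1 carry 2
  0×3+2 = 2 → write 0 carry 1
  0×3+1 = 1 → write 1
  0×3 = 0 → write 0
  0×3 = 0 → write 0
  1×3 = 3 → write 1 carry 1
  0×3+1 = 1 → write 1
  1×3 = 3 → write 1 carry 1
  1×3+1 = 4 → write 0 carry 2
  1×3+2 = 5 → write 1 carry 2
  remaining carry: 10

0b1010111001011001001010000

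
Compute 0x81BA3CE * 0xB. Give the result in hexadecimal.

0x593009DA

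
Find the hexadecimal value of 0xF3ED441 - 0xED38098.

0x6B53A9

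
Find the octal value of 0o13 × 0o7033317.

Multiply each base-8 digit by 11, carrying:
  7×11 = 77 → write 5 carry 9
  1×11+9 = 20 → write 4 carry 2
  3×11+2 = 35 → write 3 carry 4
  3×11+4 = 37 → write 5 carry 4
  3×11+4 = 37 → write 5 carry 4
  0×11+4 = 4 → write 4
  7×11 = 77 → write 5 carry 9
  remaining carry: 11

0o115455345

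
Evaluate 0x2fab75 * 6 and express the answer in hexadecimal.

0x11e04be

Multiply each base-16 digit by 6, carrying:
  5×6 = 30 → write e carry 1
  7×6+1 = 43 → write b carry 2
  b×6+2 = 68 → write 4 carry 4
  a×6+4 = 64 → write 0 carry 4
  f×6+4 = 94 → write e carry 5
  2×6+5 = 17 → write 1 carry 1
  remaining carry: 1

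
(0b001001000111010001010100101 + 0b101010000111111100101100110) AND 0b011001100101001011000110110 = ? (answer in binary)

0b10001000101001010000000010

Add column by column in base 2, right to left:
  1+0 = 1
  0+1 = 1
  1+1 = 0 carry 1
  0+0+1 = 1
  0+0 = 0
  1+1 = 0 carry 1
  0+1+1 = 0 carry 1
  1+0+1 = 0 carry 1
  0+1+1 = 0 carry 1
  1+0+1 = 0 carry 1
  0+0+1 = 1
  0+1 = 1
  0+1 = 1
  1+1 = 0 carry 1
  0+1+1 = 0 carry 1
  1+1+1 = 1 carry 1
  1+1+1 = 1 carry 1
  1+1+1 = 1 carry 1
  0+0+1 = 1
  0+0 = 0
  0+0 = 0
  1+0 = 1
  0+1 = 1
  0+0 = 0
  1+1 = 0 carry 1
  0+0+1 = 1
  0+1 = 1
Sum = 0b110011001111001110000001011; now AND with 0b011001100101001011000110110:
  110011001111001110000001011
& 011001100101001011000110110
= 010001000101001010000000010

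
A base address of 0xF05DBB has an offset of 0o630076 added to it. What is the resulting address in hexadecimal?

0o630076 = 0x3303E in hexadecimal.
Add column by column in base 16, right to left:
  B+E = 9 carry 1
  B+3+1 = F
  D+0 = D
  5+3 = 8
  0+3 = 3
  F+0 = F

0xF38DF9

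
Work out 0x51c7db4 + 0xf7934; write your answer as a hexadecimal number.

Add column by column in base 16, right to left:
  4+4 = 8
  b+3 = e
  d+9 = 6 carry 1
  7+7+1 = f
  c+f = b carry 1
  1+0+1 = 2
  5+0 = 5

0x52bf6e8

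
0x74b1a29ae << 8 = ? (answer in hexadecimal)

0x74b1a29ae00

Shifting left by 8 bits = 2 hex digits: append 2 zeros.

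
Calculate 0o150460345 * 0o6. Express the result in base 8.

Multiply each base-8 digit by 6, carrying:
  5×6 = 30 → write 6 carry 3
  4×6+3 = 27 → write 3 carry 3
  3×6+3 = 21 → write 5 carry 2
  0×6+2 = 2 → write 2
  6×6 = 36 → write 4 carry 4
  4×6+4 = 28 → write 4 carry 3
  0×6+3 = 3 → write 3
  5×6 = 30 → write 6 carry 3
  1×6+3 = 9 → write 1 carry 1
  remaining carry: 1

0o1163442536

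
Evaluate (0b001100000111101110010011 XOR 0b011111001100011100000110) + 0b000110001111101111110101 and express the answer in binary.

First 0b001100000111101110010011 XOR 0b011111001100011100000110 = 0b010011001011110010010101.
Add column by column in base 2, right to left:
  1+1 = 0 carry 1
  0+0+1 = 1
  1+1 = 0 carry 1
  0+0+1 = 1
  1+1 = 0 carry 1
  0+1+1 = 0 carry 1
  0+1+1 = 0 carry 1
  1+1+1 = 1 carry 1
  0+1+1 = 0 carry 1
  0+1+1 = 0 carry 1
  1+0+1 = 0 carry 1
  1+1+1 = 1 carry 1
  1+1+1 = 1 carry 1
  1+1+1 = 1 carry 1
  0+1+1 = 0 carry 1
  1+1+1 = 1 carry 1
  0+0+1 = 1
  0+0 = 0
  1+0 = 1
  1+1 = 0 carry 1
  0+1+1 = 0 carry 1
  0+0+1 = 1
  1+0 = 1

0b11001011011100010001010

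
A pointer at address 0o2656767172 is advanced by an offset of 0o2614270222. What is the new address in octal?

Add column by column in base 8, right to left:
  2+2 = 4
  7+2 = 1 carry 1
  1+2+1 = 4
  7+0 = 7
  6+7 = 5 carry 1
  7+2+1 = 2 carry 1
  6+4+1 = 3 carry 1
  5+1+1 = 7
  6+6 = 4 carry 1
  2+2+1 = 5

0o5473257414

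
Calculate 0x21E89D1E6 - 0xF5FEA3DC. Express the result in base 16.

Subtract column by column in base 16:
  6-C → A (borrow)
  E-D-1 → 0
  1-3 → E (borrow)
  D-A-1 → 2
  9-E → B (borrow)
  8-F-1 → 8 (borrow)
  E-5-1 → 8
  1-F → 2 (borrow)
  2-0-1 → 1

0x1288B2E0A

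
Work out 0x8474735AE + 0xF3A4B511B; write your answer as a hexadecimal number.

0x17819286C9

Add column by column in base 16, right to left:
  E+B = 9 carry 1
  A+1+1 = C
  5+1 = 6
  3+5 = 8
  7+B = 2 carry 1
  4+4+1 = 9
  7+A = 1 carry 1
  4+3+1 = 8
  8+F = 7 carry 1
  final carry 1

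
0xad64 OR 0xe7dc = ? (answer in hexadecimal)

0xeffc

OR each hex digit independently (no carries):
  a|e=e, d|7=f, 6|d=f, 4|c=c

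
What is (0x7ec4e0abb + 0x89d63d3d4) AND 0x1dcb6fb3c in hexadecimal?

0x88b0da0c

Add column by column in base 16, right to left:
  b+4 = f
  b+d = 8 carry 1
  a+3+1 = e
  0+d = d
  e+3 = 1 carry 1
  4+6+1 = b
  c+d = 9 carry 1
  e+9+1 = 8 carry 1
  7+8+1 = 0 carry 1
  final carry 1
Sum = 0x1089b1de8f; now AND with 0x1dcb6fb3c:
  1&0=0, 0&1=0, 8&d=8, 9&c=8, b&b=b, 1&6=0, d&f=d, e&b=a, 8&3=0, f&c=c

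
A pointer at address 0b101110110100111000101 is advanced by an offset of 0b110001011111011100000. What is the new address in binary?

0b1100000010100010100101

Add column by column in base 2, right to left:
  1+0 = 1
  0+0 = 0
  1+0 = 1
  0+0 = 0
  0+0 = 0
  0+1 = 1
  1+1 = 0 carry 1
  1+1+1 = 1 carry 1
  1+0+1 = 0 carry 1
  0+1+1 = 0 carry 1
  0+1+1 = 0 carry 1
  1+1+1 = 1 carry 1
  0+1+1 = 0 carry 1
  1+1+1 = 1 carry 1
  1+0+1 = 0 carry 1
  0+1+1 = 0 carry 1
  1+0+1 = 0 carry 1
  1+0+1 = 0 carry 1
  1+0+1 = 0 carry 1
  0+1+1 = 0 carry 1
  1+1+1 = 1 carry 1
  final carry 1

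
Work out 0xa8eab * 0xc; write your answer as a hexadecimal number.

0x7eb004

Multiply each base-16 digit by 12, carrying:
  b×12 = 132 → write 4 carry 8
  a×12+8 = 128 → write 0 carry 8
  e×12+8 = 176 → write 0 carry 11
  8×12+11 = 107 → write b carry 6
  a×12+6 = 126 → write e carry 7
  remaining carry: 7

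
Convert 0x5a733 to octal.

0o1323463

Expand each hex digit to 4 bits: 5=0101 a=1010 7=0111 3=0011 3=0011.
Group the bits in threes: 001 011 010 011 100 110 011 → 1323463.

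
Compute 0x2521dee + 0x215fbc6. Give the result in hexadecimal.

0x46819b4

Add column by column in base 16, right to left:
  e+6 = 4 carry 1
  e+c+1 = b carry 1
  d+b+1 = 9 carry 1
  1+f+1 = 1 carry 1
  2+5+1 = 8
  5+1 = 6
  2+2 = 4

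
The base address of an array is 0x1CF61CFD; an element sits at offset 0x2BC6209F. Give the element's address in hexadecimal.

Add column by column in base 16, right to left:
  D+F = C carry 1
  F+9+1 = 9 carry 1
  C+0+1 = D
  1+2 = 3
  6+6 = C
  F+C = B carry 1
  C+B+1 = 8 carry 1
  1+2+1 = 4

0x48BC3D9C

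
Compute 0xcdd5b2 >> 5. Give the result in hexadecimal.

5 bits is not a whole number of base-16 digits; in binary: 110011011101010110110010 >> 5 = 1100110111010101101.

0x66ead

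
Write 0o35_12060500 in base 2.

Each octal digit is 3 bits: 3=011 5=101 1=001 2=010 0=000 6=110 0=000 5=101 0=000 0=000.

0b11101001010000110000101000000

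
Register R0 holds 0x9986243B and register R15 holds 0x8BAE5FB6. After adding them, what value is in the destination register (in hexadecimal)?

Add column by column in base 16, right to left:
  B+6 = 1 carry 1
  3+B+1 = F
  4+F = 3 carry 1
  2+5+1 = 8
  6+E = 4 carry 1
  8+A+1 = 3 carry 1
  9+B+1 = 5 carry 1
  9+8+1 = 2 carry 1
  final carry 1

0x1253483F1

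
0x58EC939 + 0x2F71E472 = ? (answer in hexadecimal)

0x3500ADAB

Add column by column in base 16, right to left:
  9+2 = B
  3+7 = A
  9+4 = D
  C+E = A carry 1
  E+1+1 = 0 carry 1
  8+7+1 = 0 carry 1
  5+F+1 = 5 carry 1
  0+2+1 = 3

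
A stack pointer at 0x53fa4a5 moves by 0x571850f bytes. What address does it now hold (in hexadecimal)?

0xab129b4

Add column by column in base 16, right to left:
  5+f = 4 carry 1
  a+0+1 = b
  4+5 = 9
  a+8 = 2 carry 1
  f+1+1 = 1 carry 1
  3+7+1 = b
  5+5 = a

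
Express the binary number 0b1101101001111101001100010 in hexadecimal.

0x1B4FA62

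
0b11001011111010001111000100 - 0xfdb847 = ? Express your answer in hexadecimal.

0b11001011111010001111000100 = 0x32fa3c4 in hexadecimal.
Subtract column by column in base 16:
  4-7 → d (borrow)
  c-4-1 → 7
  3-8 → b (borrow)
  a-b-1 → e (borrow)
  f-d-1 → 1
  2-f → 3 (borrow)
  3-0-1 → 2

0x231eb7d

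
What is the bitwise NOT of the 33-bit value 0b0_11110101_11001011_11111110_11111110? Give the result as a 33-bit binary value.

0b100001010001101000000000100000001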